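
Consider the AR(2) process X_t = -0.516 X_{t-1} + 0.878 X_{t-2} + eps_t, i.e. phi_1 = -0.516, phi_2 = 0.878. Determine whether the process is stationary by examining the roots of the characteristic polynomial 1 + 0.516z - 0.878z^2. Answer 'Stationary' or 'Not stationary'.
\text{Not stationary}

The AR(p) characteristic polynomial is P(z) = 1 + 0.516z - 0.878z^2.
Stationarity requires all roots to lie outside the unit circle, i.e. |z| > 1 for every root.
Set 1 + (0.516) z + (-0.878) z^2 = 0, i.e. a z^2 + b z + c = 0 with a = -0.878, b = 0.516, c = 1.
Discriminant D = b^2 - 4ac = (0.516)^2 - 4*(-0.878)*1 = 0.266256 - (-3.512) = 3.778256.
D >= 0, so the roots are real: z = (-b +/- sqrt(D)) / (2a) = (-0.516 +/- 1.943774) / (-1.756).
  z_1 = (-0.516 + 1.943774) / (-1.756) = -0.8131,   |z_1| = 0.8131.
  z_2 = (-0.516 - 1.943774) / (-1.756) = 1.4008,   |z_2| = 1.4008.
Moduli of all roots: 0.8131, 1.4008.
All moduli strictly greater than 1? No.
Verdict: Not stationary.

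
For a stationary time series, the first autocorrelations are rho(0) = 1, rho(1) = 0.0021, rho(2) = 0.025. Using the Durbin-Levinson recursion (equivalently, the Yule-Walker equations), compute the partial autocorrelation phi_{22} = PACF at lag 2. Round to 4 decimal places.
\phi_{22} = 0.0250

The PACF at lag k is phi_{kk}, the last component of the solution
to the Yule-Walker system G_k phi = r_k where
  (G_k)_{ij} = rho(|i - j|), (r_k)_i = rho(i), i,j = 1..k.
Equivalently, Durbin-Levinson gives phi_{kk} iteratively:
  phi_{11} = rho(1)
  phi_{kk} = [rho(k) - sum_{j=1..k-1} phi_{k-1,j} rho(k-j)]
            / [1 - sum_{j=1..k-1} phi_{k-1,j} rho(j)],
  phi_{k,j} = phi_{k-1,j} - phi_{kk} phi_{k-1,k-j},  j = 1..k-1.
Step k = 1:
  phi_11 = rho(1) = 0.0021.
Step k = 2:
  phi_22 = [rho(2) - phi_11 rho(1)] / [1 - phi_11 rho(1)] = [0.025 - (0.0021)(0.0021)] / [1 - (0.0021)(0.0021)]
         = 0.02499559 / 0.99999559 = 0.025.
Therefore phi_{22} = 0.0250.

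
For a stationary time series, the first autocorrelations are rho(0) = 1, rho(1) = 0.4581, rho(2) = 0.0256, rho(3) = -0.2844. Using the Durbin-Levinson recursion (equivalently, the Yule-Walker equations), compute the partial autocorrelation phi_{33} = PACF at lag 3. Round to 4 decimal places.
\phi_{33} = -0.2570

The PACF at lag k is phi_{kk}, the last component of the solution
to the Yule-Walker system G_k phi = r_k where
  (G_k)_{ij} = rho(|i - j|), (r_k)_i = rho(i), i,j = 1..k.
Equivalently, Durbin-Levinson gives phi_{kk} iteratively:
  phi_{11} = rho(1)
  phi_{kk} = [rho(k) - sum_{j=1..k-1} phi_{k-1,j} rho(k-j)]
            / [1 - sum_{j=1..k-1} phi_{k-1,j} rho(j)],
  phi_{k,j} = phi_{k-1,j} - phi_{kk} phi_{k-1,k-j},  j = 1..k-1.
Step k = 1:
  phi_11 = rho(1) = 0.4581.
Step k = 2:
  phi_22 = [rho(2) - phi_11 rho(1)] / [1 - phi_11 rho(1)] = [0.0256 - (0.4581)(0.4581)] / [1 - (0.4581)(0.4581)]
         = -0.18425561 / 0.79014439 = -0.233192.
  Update: phi_21 = phi_11 - phi_22 phi_11 = 0.4581 - (-0.233192)(0.4581) = 0.564925.
Step k = 3:
  phi_33 = [rho(3) - phi_21 rho(2) - phi_22 rho(1)] / [1 - phi_21 rho(1) - phi_22 rho(2)]
    numerator   = -0.2844 - (0.564925)(0.0256) - (-0.233192)(0.4581) = -0.19203668
    denominator = 1 - (0.564925)(0.4581) - (-0.233192)(0.0256) = 0.7471774
  phi_33 = -0.19203668 / 0.7471774 = -0.257.
Therefore phi_{33} = -0.2570.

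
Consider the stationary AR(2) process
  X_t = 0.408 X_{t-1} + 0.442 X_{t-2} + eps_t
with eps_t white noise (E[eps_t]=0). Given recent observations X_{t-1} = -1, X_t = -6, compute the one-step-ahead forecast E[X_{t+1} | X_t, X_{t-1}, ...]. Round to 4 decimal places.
E[X_{t+1} \mid \mathcal F_t] = -2.8900

For an AR(p) model X_t = c + sum_i phi_i X_{t-i} + eps_t, the
one-step-ahead conditional mean is
  E[X_{t+1} | X_t, ...] = c + sum_i phi_i X_{t+1-i}.
Substitute known values:
  E[X_{t+1} | ...] = (0.408) * (-6) + (0.442) * (-1)
                   = -2.8900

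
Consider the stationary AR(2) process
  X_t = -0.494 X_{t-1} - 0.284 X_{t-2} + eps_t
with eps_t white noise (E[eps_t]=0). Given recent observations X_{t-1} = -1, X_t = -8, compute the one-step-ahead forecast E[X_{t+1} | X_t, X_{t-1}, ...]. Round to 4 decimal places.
E[X_{t+1} \mid \mathcal F_t] = 4.2360

For an AR(p) model X_t = c + sum_i phi_i X_{t-i} + eps_t, the
one-step-ahead conditional mean is
  E[X_{t+1} | X_t, ...] = c + sum_i phi_i X_{t+1-i}.
Substitute known values:
  E[X_{t+1} | ...] = (-0.494) * (-8) + (-0.284) * (-1)
                   = 4.2360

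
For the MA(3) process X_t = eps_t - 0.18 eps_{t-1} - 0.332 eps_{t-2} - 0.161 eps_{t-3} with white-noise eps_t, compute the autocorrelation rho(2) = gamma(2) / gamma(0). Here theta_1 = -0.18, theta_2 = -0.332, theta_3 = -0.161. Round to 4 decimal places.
\rho(2) = -0.2593

For an MA(q) process with theta_0 = 1, the autocovariance is
  gamma(k) = sigma^2 * sum_{i=0..q-k} theta_i * theta_{i+k},
and rho(k) = gamma(k) / gamma(0). Sigma^2 cancels.
  numerator   = (1)*(-0.332) + (-0.18)*(-0.161) = -0.30302.
  denominator = (1)^2 + (-0.18)^2 + (-0.332)^2 + (-0.161)^2 = 1.168545.
  rho(2) = -0.30302 / 1.168545 = -0.2593.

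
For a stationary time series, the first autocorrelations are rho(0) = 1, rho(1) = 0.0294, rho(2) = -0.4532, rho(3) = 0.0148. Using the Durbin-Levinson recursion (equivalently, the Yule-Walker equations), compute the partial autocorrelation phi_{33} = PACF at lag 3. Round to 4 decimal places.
\phi_{33} = 0.0600

The PACF at lag k is phi_{kk}, the last component of the solution
to the Yule-Walker system G_k phi = r_k where
  (G_k)_{ij} = rho(|i - j|), (r_k)_i = rho(i), i,j = 1..k.
Equivalently, Durbin-Levinson gives phi_{kk} iteratively:
  phi_{11} = rho(1)
  phi_{kk} = [rho(k) - sum_{j=1..k-1} phi_{k-1,j} rho(k-j)]
            / [1 - sum_{j=1..k-1} phi_{k-1,j} rho(j)],
  phi_{k,j} = phi_{k-1,j} - phi_{kk} phi_{k-1,k-j},  j = 1..k-1.
Step k = 1:
  phi_11 = rho(1) = 0.0294.
Step k = 2:
  phi_22 = [rho(2) - phi_11 rho(1)] / [1 - phi_11 rho(1)] = [-0.4532 - (0.0294)(0.0294)] / [1 - (0.0294)(0.0294)]
         = -0.45406436 / 0.99913564 = -0.454457.
  Update: phi_21 = phi_11 - phi_22 phi_11 = 0.0294 - (-0.454457)(0.0294) = 0.042761.
Step k = 3:
  phi_33 = [rho(3) - phi_21 rho(2) - phi_22 rho(1)] / [1 - phi_21 rho(1) - phi_22 rho(2)]
    numerator   = 0.0148 - (0.042761)(-0.4532) - (-0.454457)(0.0294) = 0.04754034
    denominator = 1 - (0.042761)(0.0294) - (-0.454457)(-0.4532) = 0.79278283
  phi_33 = 0.04754034 / 0.79278283 = 0.06.
Therefore phi_{33} = 0.0600.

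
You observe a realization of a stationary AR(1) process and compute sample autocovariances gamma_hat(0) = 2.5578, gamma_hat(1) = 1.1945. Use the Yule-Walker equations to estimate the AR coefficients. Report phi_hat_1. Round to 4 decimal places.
\hat\phi_{1} = 0.4670

The Yule-Walker equations for an AR(p) process read, in matrix form,
  Gamma_p phi = r_p,   with   (Gamma_p)_{ij} = gamma(|i - j|),
                       (r_p)_i = gamma(i),   i,j = 1..p.
Substitute the sample gammas (Toeplitz matrix and right-hand side of size 1):
  Gamma_p = [[2.5578]]
  r_p     = [1.1945]
With p = 1 this is the single equation gamma(0) phi_1 = gamma(1):
  phi_hat_1 = gamma(1) / gamma(0) = 1.1945 / 2.5578 = 0.4670.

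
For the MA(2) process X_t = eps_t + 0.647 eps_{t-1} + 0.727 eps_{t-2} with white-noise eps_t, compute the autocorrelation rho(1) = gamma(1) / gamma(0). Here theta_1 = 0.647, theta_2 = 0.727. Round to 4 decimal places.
\rho(1) = 0.5739

For an MA(q) process with theta_0 = 1, the autocovariance is
  gamma(k) = sigma^2 * sum_{i=0..q-k} theta_i * theta_{i+k},
and rho(k) = gamma(k) / gamma(0). Sigma^2 cancels.
  numerator   = (1)*(0.647) + (0.647)*(0.727) = 1.117369.
  denominator = (1)^2 + (0.647)^2 + (0.727)^2 = 1.947138.
  rho(1) = 1.117369 / 1.947138 = 0.5739.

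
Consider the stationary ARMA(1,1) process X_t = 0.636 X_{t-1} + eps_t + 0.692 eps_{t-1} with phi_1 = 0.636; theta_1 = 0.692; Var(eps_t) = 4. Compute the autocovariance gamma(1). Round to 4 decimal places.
\gamma(1) = 12.8461

Multiply the model equation by X_{t-k} and take expectations. With theta_0 = psi_0 = 1 and psi_j the MA(infinity) weights, this gives
  gamma(k) - sum_i phi_i gamma(k-i) = c_k,
  c_k = sigma^2 * sum_{j=k..q} theta_j psi_{j-k}   (c_k = 0 for k > q),
using gamma(-m) = gamma(m).
psi-weights needed (psi_j = theta_j + sum_i phi_i psi_{j-i}):
  psi_1 = theta_1 + phi_1 = 0.692 + (0.636) = 1.328
Right-hand sides:
  c_0 = sigma^2 (1 + theta_1 psi_1) = 4 * (1 + (0.692)(1.328)) = 4 * 1.918976 = 7.675904
  c_1 = sigma^2 theta_1 = 4 * (0.692) = 2.768
  c_2 = 0
Equations for k = 0 and k = 1 (AR order 1):
  gamma(0) = phi_1 gamma(1) + c_0
  gamma(1) = phi_1 gamma(0) + c_1
Substituting the second into the first: gamma(0) (1 - phi_1^2) = c_0 + phi_1 c_1, so
  gamma(0) = (c_0 + phi_1 c_1) / (1 - phi_1^2) = (7.675904 + (0.636)(2.768)) / (1 - (0.636)^2) = 9.436352 / 0.595504 = 15.845993.
  gamma(1) = phi_1 gamma(0) + c_1 = (0.636)(15.845993) + (2.768) = 12.846051.
Therefore gamma(1) = 12.8461 (to 4 decimal places).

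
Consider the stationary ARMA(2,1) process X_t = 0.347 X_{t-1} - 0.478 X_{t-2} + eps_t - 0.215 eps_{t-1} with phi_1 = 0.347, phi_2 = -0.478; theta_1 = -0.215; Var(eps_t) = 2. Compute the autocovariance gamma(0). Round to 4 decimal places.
\gamma(0) = 2.5934

Multiply the model equation by X_{t-k} and take expectations. With theta_0 = psi_0 = 1 and psi_j the MA(infinity) weights, this gives
  gamma(k) - sum_i phi_i gamma(k-i) = c_k,
  c_k = sigma^2 * sum_{j=k..q} theta_j psi_{j-k}   (c_k = 0 for k > q),
using gamma(-m) = gamma(m).
psi-weights needed (psi_j = theta_j + sum_i phi_i psi_{j-i}):
  psi_1 = theta_1 + phi_1 = -0.215 + (0.347) = 0.132
Right-hand sides:
  c_0 = sigma^2 (1 + theta_1 psi_1) = 2 * (1 + (-0.215)(0.132)) = 2 * 0.97162 = 1.94324
  c_1 = sigma^2 theta_1 = 2 * (-0.215) = -0.43
  c_2 = 0
Equations for k = 0, 1, 2 (AR order 2, c_2 = 0):
  (E0) gamma(0) = phi_1 gamma(1) + phi_2 gamma(2) + c_0
  (E1) gamma(1) = phi_1 gamma(0) + phi_2 gamma(1) + c_1
  (E2) gamma(2) = phi_1 gamma(1) + phi_2 gamma(0)
From (E1): gamma(1) = A gamma(0) + B with
  A = phi_1 / (1 - phi_2) = 0.347 / 1.478 = 0.234777,   B = c_1 / (1 - phi_2) = -0.43 / 1.478 = -0.290934.
Insert (E2) into (E0): gamma(0) (1 - phi_2^2) = phi_1 (1 + phi_2) gamma(1) + c_0.
  phi_1 (1 + phi_2) = (0.347)(0.522) = 0.181134,   1 - phi_2^2 = 0.771516.
Replace gamma(1) by A gamma(0) + B and collect gamma(0):
  gamma(0) [0.771516 - (0.181134)(0.234777)] = (0.181134)(-0.290934) + 1.94324
  gamma(0) * 0.72899 = 1.890542
  gamma(0) = 1.890542 / 0.72899 = 2.593372.
Therefore gamma(0) = 2.5934 (to 4 decimal places).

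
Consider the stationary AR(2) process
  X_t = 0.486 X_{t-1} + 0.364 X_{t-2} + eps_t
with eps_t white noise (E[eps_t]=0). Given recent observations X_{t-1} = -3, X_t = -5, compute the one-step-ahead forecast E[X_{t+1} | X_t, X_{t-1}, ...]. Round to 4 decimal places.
E[X_{t+1} \mid \mathcal F_t] = -3.5220

For an AR(p) model X_t = c + sum_i phi_i X_{t-i} + eps_t, the
one-step-ahead conditional mean is
  E[X_{t+1} | X_t, ...] = c + sum_i phi_i X_{t+1-i}.
Substitute known values:
  E[X_{t+1} | ...] = (0.486) * (-5) + (0.364) * (-3)
                   = -3.5220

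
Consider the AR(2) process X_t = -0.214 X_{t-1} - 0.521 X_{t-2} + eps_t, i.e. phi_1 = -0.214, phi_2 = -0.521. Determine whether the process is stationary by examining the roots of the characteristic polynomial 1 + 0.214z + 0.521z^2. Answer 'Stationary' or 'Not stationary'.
\text{Stationary}

The AR(p) characteristic polynomial is P(z) = 1 + 0.214z + 0.521z^2.
Stationarity requires all roots to lie outside the unit circle, i.e. |z| > 1 for every root.
Set 1 + (0.214) z + (0.521) z^2 = 0, i.e. a z^2 + b z + c = 0 with a = 0.521, b = 0.214, c = 1.
Discriminant D = b^2 - 4ac = (0.214)^2 - 4*(0.521)*1 = 0.045796 - (2.084) = -2.038204.
D < 0, so the roots are the complex-conjugate pair z = (-b +/- i sqrt(-D)) / (2a) = -0.2054 +/- 1.3701i.
For a conjugate pair |z|^2 = z * conj(z) = (product of roots) = c/a = 1/(0.521) = 1.919386, so |z| = sqrt(1.919386) = 1.3854 for both roots.
Moduli of all roots: 1.3854, 1.3854.
All moduli strictly greater than 1? Yes.
Verdict: Stationary.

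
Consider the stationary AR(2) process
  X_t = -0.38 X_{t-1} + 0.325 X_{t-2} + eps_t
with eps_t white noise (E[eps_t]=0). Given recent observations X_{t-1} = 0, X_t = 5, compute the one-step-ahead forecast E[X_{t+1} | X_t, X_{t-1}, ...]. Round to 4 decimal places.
E[X_{t+1} \mid \mathcal F_t] = -1.9000

For an AR(p) model X_t = c + sum_i phi_i X_{t-i} + eps_t, the
one-step-ahead conditional mean is
  E[X_{t+1} | X_t, ...] = c + sum_i phi_i X_{t+1-i}.
Substitute known values:
  E[X_{t+1} | ...] = (-0.38) * (5) + (0.325) * (0)
                   = -1.9000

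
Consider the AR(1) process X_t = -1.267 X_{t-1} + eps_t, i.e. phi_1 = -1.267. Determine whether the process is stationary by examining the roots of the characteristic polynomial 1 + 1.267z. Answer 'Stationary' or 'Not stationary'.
\text{Not stationary}

The AR(p) characteristic polynomial is P(z) = 1 + 1.267z.
Stationarity requires all roots to lie outside the unit circle, i.e. |z| > 1 for every root.
This is linear in z: 1 + (1.267) z = 0  =>  z = -1/(1.267) = -0.789266,  |z| = 0.789266.
Moduli of all roots: 0.7893.
All moduli strictly greater than 1? No.
Verdict: Not stationary.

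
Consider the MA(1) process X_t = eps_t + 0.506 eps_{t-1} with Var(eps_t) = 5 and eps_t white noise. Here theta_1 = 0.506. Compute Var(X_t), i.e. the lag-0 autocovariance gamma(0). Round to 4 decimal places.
\gamma(0) = 6.2802

For an MA(q) process X_t = eps_t + sum_i theta_i eps_{t-i} with
Var(eps_t) = sigma^2, the variance is
  gamma(0) = sigma^2 * (1 + sum_i theta_i^2).
  sum_i theta_i^2 = (0.506)^2 = 0.256036.
  gamma(0) = 5 * (1 + 0.256036) = 5 * 1.256036 = 6.28018, which rounds to 6.2802.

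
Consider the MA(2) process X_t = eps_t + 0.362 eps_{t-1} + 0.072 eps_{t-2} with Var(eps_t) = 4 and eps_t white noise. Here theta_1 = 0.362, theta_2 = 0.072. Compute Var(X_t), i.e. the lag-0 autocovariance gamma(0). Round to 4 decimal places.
\gamma(0) = 4.5449

For an MA(q) process X_t = eps_t + sum_i theta_i eps_{t-i} with
Var(eps_t) = sigma^2, the variance is
  gamma(0) = sigma^2 * (1 + sum_i theta_i^2).
  sum_i theta_i^2 = (0.362)^2 + (0.072)^2 = 0.131044 + 0.005184 = 0.136228.
  gamma(0) = 4 * (1 + 0.136228) = 4 * 1.136228 = 4.544912, which rounds to 4.5449.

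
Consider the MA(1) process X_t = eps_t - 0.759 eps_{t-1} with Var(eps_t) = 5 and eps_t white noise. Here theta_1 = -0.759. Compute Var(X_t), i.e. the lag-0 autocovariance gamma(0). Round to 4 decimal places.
\gamma(0) = 7.8804

For an MA(q) process X_t = eps_t + sum_i theta_i eps_{t-i} with
Var(eps_t) = sigma^2, the variance is
  gamma(0) = sigma^2 * (1 + sum_i theta_i^2).
  sum_i theta_i^2 = (-0.759)^2 = 0.576081.
  gamma(0) = 5 * (1 + 0.576081) = 5 * 1.576081 = 7.880405, which rounds to 7.8804.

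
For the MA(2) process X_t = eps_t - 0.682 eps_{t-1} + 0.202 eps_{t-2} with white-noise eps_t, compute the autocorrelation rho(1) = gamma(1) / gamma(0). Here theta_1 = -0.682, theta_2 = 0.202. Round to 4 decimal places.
\rho(1) = -0.5444

For an MA(q) process with theta_0 = 1, the autocovariance is
  gamma(k) = sigma^2 * sum_{i=0..q-k} theta_i * theta_{i+k},
and rho(k) = gamma(k) / gamma(0). Sigma^2 cancels.
  numerator   = (1)*(-0.682) + (-0.682)*(0.202) = -0.819764.
  denominator = (1)^2 + (-0.682)^2 + (0.202)^2 = 1.505928.
  rho(1) = -0.819764 / 1.505928 = -0.5444.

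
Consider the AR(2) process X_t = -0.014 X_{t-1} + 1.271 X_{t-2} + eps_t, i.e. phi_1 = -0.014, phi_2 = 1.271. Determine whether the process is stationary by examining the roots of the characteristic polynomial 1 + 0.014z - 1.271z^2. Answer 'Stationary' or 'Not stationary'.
\text{Not stationary}

The AR(p) characteristic polynomial is P(z) = 1 + 0.014z - 1.271z^2.
Stationarity requires all roots to lie outside the unit circle, i.e. |z| > 1 for every root.
Set 1 + (0.014) z + (-1.271) z^2 = 0, i.e. a z^2 + b z + c = 0 with a = -1.271, b = 0.014, c = 1.
Discriminant D = b^2 - 4ac = (0.014)^2 - 4*(-1.271)*1 = 0.000196 - (-5.084) = 5.084196.
D >= 0, so the roots are real: z = (-b +/- sqrt(D)) / (2a) = (-0.014 +/- 2.254816) / (-2.542).
  z_1 = (-0.014 + 2.254816) / (-2.542) = -0.8815,   |z_1| = 0.8815.
  z_2 = (-0.014 - 2.254816) / (-2.542) = 0.8925,   |z_2| = 0.8925.
Moduli of all roots: 0.8815, 0.8925.
All moduli strictly greater than 1? No.
Verdict: Not stationary.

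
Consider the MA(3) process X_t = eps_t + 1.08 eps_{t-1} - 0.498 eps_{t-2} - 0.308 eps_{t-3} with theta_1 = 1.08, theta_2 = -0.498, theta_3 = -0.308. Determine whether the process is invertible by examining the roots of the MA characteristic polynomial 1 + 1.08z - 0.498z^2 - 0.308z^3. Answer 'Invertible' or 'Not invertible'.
\text{Not invertible}

The MA(q) characteristic polynomial is P(z) = 1 + 1.08z - 0.498z^2 - 0.308z^3.
Invertibility requires all roots to lie outside the unit circle, i.e. |z| > 1 for every root.
Degree 3: look for a simple real root z0 first, then factor out (1 - z/z0) and solve the remaining quadratic.
Testing z0 = -2.5: P(-2.5) = 1 + (1.08)(-2.5) + (-0.498)(-2.5)^2 + (-0.308)(-2.5)^3
  = 1 + (-2.7) + (-3.1125) + (4.8125) = 0.  So z_0 = -2.5 is a root, |z_0| = 2.5.
Divide out the factor (1 + 0.4 z) = (1 - z/z0) (since 1/z0 = -0.4):
  P(z) = (1 + 0.4 z)(1 + (0.68) z + (-0.77) z^2)
  [check: z-coef 0.68 - (-0.4) = 1.08; z^2-coef -0.77 - (-0.4)(0.68) = -0.498; z^3-coef -(-0.4)(-0.77) = -0.308.]
Remaining roots from the quadratic factor 1 + (0.68) z + (-0.77) z^2:
  Set 1 + (0.68) z + (-0.77) z^2 = 0, i.e. a z^2 + b z + c = 0 with a = -0.77, b = 0.68, c = 1.
  Discriminant D = b^2 - 4ac = (0.68)^2 - 4*(-0.77)*1 = 0.4624 - (-3.08) = 3.5424.
  D >= 0, so the roots are real: z = (-b +/- sqrt(D)) / (2a) = (-0.68 +/- 1.882126) / (-1.54).
    z_1 = (-0.68 + 1.882126) / (-1.54) = -0.7806,   |z_1| = 0.7806.
    z_2 = (-0.68 - 1.882126) / (-1.54) = 1.6637,   |z_2| = 1.6637.
Moduli of all roots: 2.5000, 0.7806, 1.6637.
All moduli strictly greater than 1? No.
Verdict: Not invertible.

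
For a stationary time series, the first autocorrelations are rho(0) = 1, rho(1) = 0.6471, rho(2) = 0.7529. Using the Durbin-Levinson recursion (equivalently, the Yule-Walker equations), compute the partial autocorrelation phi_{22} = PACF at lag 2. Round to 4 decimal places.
\phi_{22} = 0.5749

The PACF at lag k is phi_{kk}, the last component of the solution
to the Yule-Walker system G_k phi = r_k where
  (G_k)_{ij} = rho(|i - j|), (r_k)_i = rho(i), i,j = 1..k.
Equivalently, Durbin-Levinson gives phi_{kk} iteratively:
  phi_{11} = rho(1)
  phi_{kk} = [rho(k) - sum_{j=1..k-1} phi_{k-1,j} rho(k-j)]
            / [1 - sum_{j=1..k-1} phi_{k-1,j} rho(j)],
  phi_{k,j} = phi_{k-1,j} - phi_{kk} phi_{k-1,k-j},  j = 1..k-1.
Step k = 1:
  phi_11 = rho(1) = 0.6471.
Step k = 2:
  phi_22 = [rho(2) - phi_11 rho(1)] / [1 - phi_11 rho(1)] = [0.7529 - (0.6471)(0.6471)] / [1 - (0.6471)(0.6471)]
         = 0.33416159 / 0.58126159 = 0.5749.
Therefore phi_{22} = 0.5749.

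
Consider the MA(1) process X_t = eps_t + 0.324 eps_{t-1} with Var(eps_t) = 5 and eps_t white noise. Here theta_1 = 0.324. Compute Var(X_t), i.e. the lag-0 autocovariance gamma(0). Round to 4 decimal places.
\gamma(0) = 5.5249

For an MA(q) process X_t = eps_t + sum_i theta_i eps_{t-i} with
Var(eps_t) = sigma^2, the variance is
  gamma(0) = sigma^2 * (1 + sum_i theta_i^2).
  sum_i theta_i^2 = (0.324)^2 = 0.104976.
  gamma(0) = 5 * (1 + 0.104976) = 5 * 1.104976 = 5.52488, which rounds to 5.5249.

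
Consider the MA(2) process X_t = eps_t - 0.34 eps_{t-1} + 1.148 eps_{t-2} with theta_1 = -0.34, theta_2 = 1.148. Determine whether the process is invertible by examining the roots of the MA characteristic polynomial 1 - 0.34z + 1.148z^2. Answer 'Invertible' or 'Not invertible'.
\text{Not invertible}

The MA(q) characteristic polynomial is P(z) = 1 - 0.34z + 1.148z^2.
Invertibility requires all roots to lie outside the unit circle, i.e. |z| > 1 for every root.
Set 1 + (-0.34) z + (1.148) z^2 = 0, i.e. a z^2 + b z + c = 0 with a = 1.148, b = -0.34, c = 1.
Discriminant D = b^2 - 4ac = (-0.34)^2 - 4*(1.148)*1 = 0.1156 - (4.592) = -4.4764.
D < 0, so the roots are the complex-conjugate pair z = (-b +/- i sqrt(-D)) / (2a) = 0.1481 +/- 0.9215i.
For a conjugate pair |z|^2 = z * conj(z) = (product of roots) = c/a = 1/(1.148) = 0.87108, so |z| = sqrt(0.87108) = 0.9333 for both roots.
Moduli of all roots: 0.9333, 0.9333.
All moduli strictly greater than 1? No.
Verdict: Not invertible.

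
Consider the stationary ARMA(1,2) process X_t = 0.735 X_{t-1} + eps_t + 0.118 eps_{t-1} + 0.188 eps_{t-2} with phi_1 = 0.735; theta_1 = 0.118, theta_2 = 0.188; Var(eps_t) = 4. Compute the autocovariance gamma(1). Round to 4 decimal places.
\gamma(1) = 10.4395

Multiply the model equation by X_{t-k} and take expectations. With theta_0 = psi_0 = 1 and psi_j the MA(infinity) weights, this gives
  gamma(k) - sum_i phi_i gamma(k-i) = c_k,
  c_k = sigma^2 * sum_{j=k..q} theta_j psi_{j-k}   (c_k = 0 for k > q),
using gamma(-m) = gamma(m).
psi-weights needed (psi_j = theta_j + sum_i phi_i psi_{j-i}):
  psi_1 = theta_1 + phi_1 = 0.118 + (0.735) = 0.853
  psi_2 = theta_2 + phi_1 psi_1 = 0.188 + (0.735)(0.853) = 0.814955
Right-hand sides:
  c_0 = sigma^2 (1 + theta_1 psi_1 + theta_2 psi_2) = 4 * (1 + (0.118)(0.853) + (0.188)(0.814955)) = 4 * 1.253866 = 5.015462
  c_1 = sigma^2 (theta_1 + theta_2 psi_1) = 4 * (0.118 + (0.188)(0.853)) = 1.113456
  c_2 = sigma^2 theta_2 = 4 * (0.188) = 0.752
Equations for k = 0 and k = 1 (AR order 1):
  gamma(0) = phi_1 gamma(1) + c_0
  gamma(1) = phi_1 gamma(0) + c_1
Substituting the second into the first: gamma(0) (1 - phi_1^2) = c_0 + phi_1 c_1, so
  gamma(0) = (c_0 + phi_1 c_1) / (1 - phi_1^2) = (5.015462 + (0.735)(1.113456)) / (1 - (0.735)^2) = 5.833852 / 0.459775 = 12.688494.
  gamma(1) = phi_1 gamma(0) + c_1 = (0.735)(12.688494) + (1.113456) = 10.439499.
Therefore gamma(1) = 10.4395 (to 4 decimal places).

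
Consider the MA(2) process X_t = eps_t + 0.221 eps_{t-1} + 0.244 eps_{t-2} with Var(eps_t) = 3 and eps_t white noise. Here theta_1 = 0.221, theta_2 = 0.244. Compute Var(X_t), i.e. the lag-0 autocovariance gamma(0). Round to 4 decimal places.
\gamma(0) = 3.3251

For an MA(q) process X_t = eps_t + sum_i theta_i eps_{t-i} with
Var(eps_t) = sigma^2, the variance is
  gamma(0) = sigma^2 * (1 + sum_i theta_i^2).
  sum_i theta_i^2 = (0.221)^2 + (0.244)^2 = 0.048841 + 0.059536 = 0.108377.
  gamma(0) = 3 * (1 + 0.108377) = 3 * 1.108377 = 3.325131, which rounds to 3.3251.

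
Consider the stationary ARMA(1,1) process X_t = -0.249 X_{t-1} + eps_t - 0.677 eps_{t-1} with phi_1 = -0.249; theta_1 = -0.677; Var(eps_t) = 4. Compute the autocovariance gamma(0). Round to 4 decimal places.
\gamma(0) = 7.6566

Multiply the model equation by X_{t-k} and take expectations. With theta_0 = psi_0 = 1 and psi_j the MA(infinity) weights, this gives
  gamma(k) - sum_i phi_i gamma(k-i) = c_k,
  c_k = sigma^2 * sum_{j=k..q} theta_j psi_{j-k}   (c_k = 0 for k > q),
using gamma(-m) = gamma(m).
psi-weights needed (psi_j = theta_j + sum_i phi_i psi_{j-i}):
  psi_1 = theta_1 + phi_1 = -0.677 + (-0.249) = -0.926
Right-hand sides:
  c_0 = sigma^2 (1 + theta_1 psi_1) = 4 * (1 + (-0.677)(-0.926)) = 4 * 1.626902 = 6.507608
  c_1 = sigma^2 theta_1 = 4 * (-0.677) = -2.708
  c_2 = 0
Equations for k = 0 and k = 1 (AR order 1):
  gamma(0) = phi_1 gamma(1) + c_0
  gamma(1) = phi_1 gamma(0) + c_1
Substituting the second into the first: gamma(0) (1 - phi_1^2) = c_0 + phi_1 c_1, so
  gamma(0) = (c_0 + phi_1 c_1) / (1 - phi_1^2) = (6.507608 + (-0.249)(-2.708)) / (1 - (-0.249)^2) = 7.1819 / 0.937999 = 7.656618.
Therefore gamma(0) = 7.6566 (to 4 decimal places).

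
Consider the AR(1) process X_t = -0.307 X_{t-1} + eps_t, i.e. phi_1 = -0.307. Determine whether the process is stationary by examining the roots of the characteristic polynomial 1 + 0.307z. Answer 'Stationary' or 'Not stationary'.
\text{Stationary}

The AR(p) characteristic polynomial is P(z) = 1 + 0.307z.
Stationarity requires all roots to lie outside the unit circle, i.e. |z| > 1 for every root.
This is linear in z: 1 + (0.307) z = 0  =>  z = -1/(0.307) = -3.257329,  |z| = 3.257329.
Moduli of all roots: 3.2573.
All moduli strictly greater than 1? Yes.
Verdict: Stationary.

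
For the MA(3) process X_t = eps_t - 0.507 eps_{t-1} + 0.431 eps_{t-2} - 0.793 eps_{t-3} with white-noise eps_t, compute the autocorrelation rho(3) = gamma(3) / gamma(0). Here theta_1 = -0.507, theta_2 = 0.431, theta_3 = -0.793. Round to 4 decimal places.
\rho(3) = -0.3828

For an MA(q) process with theta_0 = 1, the autocovariance is
  gamma(k) = sigma^2 * sum_{i=0..q-k} theta_i * theta_{i+k},
and rho(k) = gamma(k) / gamma(0). Sigma^2 cancels.
  numerator   = (1)*(-0.793) = -0.793.
  denominator = (1)^2 + (-0.507)^2 + (0.431)^2 + (-0.793)^2 = 2.071659.
  rho(3) = -0.793 / 2.071659 = -0.3828.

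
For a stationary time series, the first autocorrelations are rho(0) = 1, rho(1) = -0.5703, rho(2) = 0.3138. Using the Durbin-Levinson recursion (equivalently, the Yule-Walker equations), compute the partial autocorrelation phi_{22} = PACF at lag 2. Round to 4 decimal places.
\phi_{22} = -0.0170

The PACF at lag k is phi_{kk}, the last component of the solution
to the Yule-Walker system G_k phi = r_k where
  (G_k)_{ij} = rho(|i - j|), (r_k)_i = rho(i), i,j = 1..k.
Equivalently, Durbin-Levinson gives phi_{kk} iteratively:
  phi_{11} = rho(1)
  phi_{kk} = [rho(k) - sum_{j=1..k-1} phi_{k-1,j} rho(k-j)]
            / [1 - sum_{j=1..k-1} phi_{k-1,j} rho(j)],
  phi_{k,j} = phi_{k-1,j} - phi_{kk} phi_{k-1,k-j},  j = 1..k-1.
Step k = 1:
  phi_11 = rho(1) = -0.5703.
Step k = 2:
  phi_22 = [rho(2) - phi_11 rho(1)] / [1 - phi_11 rho(1)] = [0.3138 - (-0.5703)(-0.5703)] / [1 - (-0.5703)(-0.5703)]
         = -0.01144209 / 0.67475791 = -0.017.
Therefore phi_{22} = -0.0170.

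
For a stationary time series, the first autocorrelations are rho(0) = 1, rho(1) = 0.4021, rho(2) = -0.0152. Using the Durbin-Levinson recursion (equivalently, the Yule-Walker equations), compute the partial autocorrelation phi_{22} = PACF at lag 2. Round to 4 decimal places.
\phi_{22} = -0.2110

The PACF at lag k is phi_{kk}, the last component of the solution
to the Yule-Walker system G_k phi = r_k where
  (G_k)_{ij} = rho(|i - j|), (r_k)_i = rho(i), i,j = 1..k.
Equivalently, Durbin-Levinson gives phi_{kk} iteratively:
  phi_{11} = rho(1)
  phi_{kk} = [rho(k) - sum_{j=1..k-1} phi_{k-1,j} rho(k-j)]
            / [1 - sum_{j=1..k-1} phi_{k-1,j} rho(j)],
  phi_{k,j} = phi_{k-1,j} - phi_{kk} phi_{k-1,k-j},  j = 1..k-1.
Step k = 1:
  phi_11 = rho(1) = 0.4021.
Step k = 2:
  phi_22 = [rho(2) - phi_11 rho(1)] / [1 - phi_11 rho(1)] = [-0.0152 - (0.4021)(0.4021)] / [1 - (0.4021)(0.4021)]
         = -0.17688441 / 0.83831559 = -0.211.
Therefore phi_{22} = -0.2110.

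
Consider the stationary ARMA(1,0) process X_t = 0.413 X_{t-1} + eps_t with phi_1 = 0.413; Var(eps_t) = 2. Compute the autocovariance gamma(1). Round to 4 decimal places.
\gamma(1) = 0.9959

Multiply the model equation by X_{t-k} and take expectations. With theta_0 = psi_0 = 1 and psi_j the MA(infinity) weights, this gives
  gamma(k) - sum_i phi_i gamma(k-i) = c_k,
  c_k = sigma^2 * sum_{j=k..q} theta_j psi_{j-k}   (c_k = 0 for k > q),
using gamma(-m) = gamma(m).
Pure AR (q = 0): c_0 = sigma^2 = 2, c_k = 0 for k >= 1.
Equations for k = 0 and k = 1 (AR order 1):
  gamma(0) = phi_1 gamma(1) + c_0
  gamma(1) = phi_1 gamma(0) + c_1
Substituting the second into the first: gamma(0) (1 - phi_1^2) = c_0 + phi_1 c_1, so
  gamma(0) = c_0 / (1 - phi_1^2) = 2 / (1 - (0.413)^2) = 2 / 0.829431 = 2.411292.
  gamma(1) = phi_1 gamma(0) = (0.413)(2.411292) = 0.995863.
Therefore gamma(1) = 0.9959 (to 4 decimal places).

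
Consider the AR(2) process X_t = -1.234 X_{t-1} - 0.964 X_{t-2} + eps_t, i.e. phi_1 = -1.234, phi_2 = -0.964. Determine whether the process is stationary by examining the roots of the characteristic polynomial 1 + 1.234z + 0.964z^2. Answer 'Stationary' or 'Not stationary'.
\text{Stationary}

The AR(p) characteristic polynomial is P(z) = 1 + 1.234z + 0.964z^2.
Stationarity requires all roots to lie outside the unit circle, i.e. |z| > 1 for every root.
Set 1 + (1.234) z + (0.964) z^2 = 0, i.e. a z^2 + b z + c = 0 with a = 0.964, b = 1.234, c = 1.
Discriminant D = b^2 - 4ac = (1.234)^2 - 4*(0.964)*1 = 1.522756 - (3.856) = -2.333244.
D < 0, so the roots are the complex-conjugate pair z = (-b +/- i sqrt(-D)) / (2a) = -0.64 +/- 0.7923i.
For a conjugate pair |z|^2 = z * conj(z) = (product of roots) = c/a = 1/(0.964) = 1.037344, so |z| = sqrt(1.037344) = 1.0185 for both roots.
Moduli of all roots: 1.0185, 1.0185.
All moduli strictly greater than 1? Yes.
Verdict: Stationary.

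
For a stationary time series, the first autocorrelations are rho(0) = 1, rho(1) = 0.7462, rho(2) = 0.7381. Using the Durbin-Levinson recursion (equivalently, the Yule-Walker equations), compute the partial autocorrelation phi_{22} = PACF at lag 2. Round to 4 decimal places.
\phi_{22} = 0.4091

The PACF at lag k is phi_{kk}, the last component of the solution
to the Yule-Walker system G_k phi = r_k where
  (G_k)_{ij} = rho(|i - j|), (r_k)_i = rho(i), i,j = 1..k.
Equivalently, Durbin-Levinson gives phi_{kk} iteratively:
  phi_{11} = rho(1)
  phi_{kk} = [rho(k) - sum_{j=1..k-1} phi_{k-1,j} rho(k-j)]
            / [1 - sum_{j=1..k-1} phi_{k-1,j} rho(j)],
  phi_{k,j} = phi_{k-1,j} - phi_{kk} phi_{k-1,k-j},  j = 1..k-1.
Step k = 1:
  phi_11 = rho(1) = 0.7462.
Step k = 2:
  phi_22 = [rho(2) - phi_11 rho(1)] / [1 - phi_11 rho(1)] = [0.7381 - (0.7462)(0.7462)] / [1 - (0.7462)(0.7462)]
         = 0.18128556 / 0.44318556 = 0.4091.
Therefore phi_{22} = 0.4091.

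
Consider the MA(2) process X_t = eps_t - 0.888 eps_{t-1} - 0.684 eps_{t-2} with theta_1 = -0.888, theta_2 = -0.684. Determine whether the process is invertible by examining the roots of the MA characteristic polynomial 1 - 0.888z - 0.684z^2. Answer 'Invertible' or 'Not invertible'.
\text{Not invertible}

The MA(q) characteristic polynomial is P(z) = 1 - 0.888z - 0.684z^2.
Invertibility requires all roots to lie outside the unit circle, i.e. |z| > 1 for every root.
Set 1 + (-0.888) z + (-0.684) z^2 = 0, i.e. a z^2 + b z + c = 0 with a = -0.684, b = -0.888, c = 1.
Discriminant D = b^2 - 4ac = (-0.888)^2 - 4*(-0.684)*1 = 0.788544 - (-2.736) = 3.524544.
D >= 0, so the roots are real: z = (-b +/- sqrt(D)) / (2a) = (0.888 +/- 1.877377) / (-1.368).
  z_1 = (0.888 + 1.877377) / (-1.368) = -2.0215,   |z_1| = 2.0215.
  z_2 = (0.888 - 1.877377) / (-1.368) = 0.7232,   |z_2| = 0.7232.
Moduli of all roots: 2.0215, 0.7232.
All moduli strictly greater than 1? No.
Verdict: Not invertible.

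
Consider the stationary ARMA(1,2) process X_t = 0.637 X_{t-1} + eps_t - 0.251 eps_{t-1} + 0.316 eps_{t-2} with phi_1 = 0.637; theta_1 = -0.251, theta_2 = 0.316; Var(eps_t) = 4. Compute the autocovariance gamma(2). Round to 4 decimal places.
\gamma(2) = 3.6625

Multiply the model equation by X_{t-k} and take expectations. With theta_0 = psi_0 = 1 and psi_j the MA(infinity) weights, this gives
  gamma(k) - sum_i phi_i gamma(k-i) = c_k,
  c_k = sigma^2 * sum_{j=k..q} theta_j psi_{j-k}   (c_k = 0 for k > q),
using gamma(-m) = gamma(m).
psi-weights needed (psi_j = theta_j + sum_i phi_i psi_{j-i}):
  psi_1 = theta_1 + phi_1 = -0.251 + (0.637) = 0.386
  psi_2 = theta_2 + phi_1 psi_1 = 0.316 + (0.637)(0.386) = 0.561882
Right-hand sides:
  c_0 = sigma^2 (1 + theta_1 psi_1 + theta_2 psi_2) = 4 * (1 + (-0.251)(0.386) + (0.316)(0.561882)) = 4 * 1.080669 = 4.322675
  c_1 = sigma^2 (theta_1 + theta_2 psi_1) = 4 * (-0.251 + (0.316)(0.386)) = -0.516096
  c_2 = sigma^2 theta_2 = 4 * (0.316) = 1.264
Equations for k = 0 and k = 1 (AR order 1):
  gamma(0) = phi_1 gamma(1) + c_0
  gamma(1) = phi_1 gamma(0) + c_1
Substituting the second into the first: gamma(0) (1 - phi_1^2) = c_0 + phi_1 c_1, so
  gamma(0) = (c_0 + phi_1 c_1) / (1 - phi_1^2) = (4.322675 + (0.637)(-0.516096)) / (1 - (0.637)^2) = 3.993922 / 0.594231 = 6.72116.
  gamma(1) = phi_1 gamma(0) + c_1 = (0.637)(6.72116) + (-0.516096) = 3.765283.
For k = 2: gamma(2) = phi_1 gamma(1) + c_2
  = (0.637)(3.765283) + (1.264) = 3.662485.
Therefore gamma(2) = 3.6625 (to 4 decimal places).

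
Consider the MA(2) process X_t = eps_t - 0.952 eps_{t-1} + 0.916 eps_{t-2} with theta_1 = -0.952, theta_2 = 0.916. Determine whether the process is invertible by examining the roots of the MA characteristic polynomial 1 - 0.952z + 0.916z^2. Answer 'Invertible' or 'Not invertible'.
\text{Invertible}

The MA(q) characteristic polynomial is P(z) = 1 - 0.952z + 0.916z^2.
Invertibility requires all roots to lie outside the unit circle, i.e. |z| > 1 for every root.
Set 1 + (-0.952) z + (0.916) z^2 = 0, i.e. a z^2 + b z + c = 0 with a = 0.916, b = -0.952, c = 1.
Discriminant D = b^2 - 4ac = (-0.952)^2 - 4*(0.916)*1 = 0.906304 - (3.664) = -2.757696.
D < 0, so the roots are the complex-conjugate pair z = (-b +/- i sqrt(-D)) / (2a) = 0.5197 +/- 0.9065i.
For a conjugate pair |z|^2 = z * conj(z) = (product of roots) = c/a = 1/(0.916) = 1.091703, so |z| = sqrt(1.091703) = 1.0448 for both roots.
Moduli of all roots: 1.0448, 1.0448.
All moduli strictly greater than 1? Yes.
Verdict: Invertible.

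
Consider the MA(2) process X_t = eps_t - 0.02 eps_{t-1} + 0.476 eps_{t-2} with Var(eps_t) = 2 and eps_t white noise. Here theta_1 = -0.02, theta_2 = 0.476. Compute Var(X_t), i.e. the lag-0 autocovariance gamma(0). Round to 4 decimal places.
\gamma(0) = 2.4540

For an MA(q) process X_t = eps_t + sum_i theta_i eps_{t-i} with
Var(eps_t) = sigma^2, the variance is
  gamma(0) = sigma^2 * (1 + sum_i theta_i^2).
  sum_i theta_i^2 = (-0.02)^2 + (0.476)^2 = 0.0004 + 0.226576 = 0.226976.
  gamma(0) = 2 * (1 + 0.226976) = 2 * 1.226976 = 2.453952, which rounds to 2.4540.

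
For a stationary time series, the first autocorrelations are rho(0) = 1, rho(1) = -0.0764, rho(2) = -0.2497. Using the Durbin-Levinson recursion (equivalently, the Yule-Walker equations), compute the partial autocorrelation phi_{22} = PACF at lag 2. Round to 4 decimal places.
\phi_{22} = -0.2570

The PACF at lag k is phi_{kk}, the last component of the solution
to the Yule-Walker system G_k phi = r_k where
  (G_k)_{ij} = rho(|i - j|), (r_k)_i = rho(i), i,j = 1..k.
Equivalently, Durbin-Levinson gives phi_{kk} iteratively:
  phi_{11} = rho(1)
  phi_{kk} = [rho(k) - sum_{j=1..k-1} phi_{k-1,j} rho(k-j)]
            / [1 - sum_{j=1..k-1} phi_{k-1,j} rho(j)],
  phi_{k,j} = phi_{k-1,j} - phi_{kk} phi_{k-1,k-j},  j = 1..k-1.
Step k = 1:
  phi_11 = rho(1) = -0.0764.
Step k = 2:
  phi_22 = [rho(2) - phi_11 rho(1)] / [1 - phi_11 rho(1)] = [-0.2497 - (-0.0764)(-0.0764)] / [1 - (-0.0764)(-0.0764)]
         = -0.25553696 / 0.99416304 = -0.257.
Therefore phi_{22} = -0.2570.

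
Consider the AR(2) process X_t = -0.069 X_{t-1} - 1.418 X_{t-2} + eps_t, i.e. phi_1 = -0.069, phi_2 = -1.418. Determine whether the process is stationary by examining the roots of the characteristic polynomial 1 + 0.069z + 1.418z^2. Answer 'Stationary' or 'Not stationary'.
\text{Not stationary}

The AR(p) characteristic polynomial is P(z) = 1 + 0.069z + 1.418z^2.
Stationarity requires all roots to lie outside the unit circle, i.e. |z| > 1 for every root.
Set 1 + (0.069) z + (1.418) z^2 = 0, i.e. a z^2 + b z + c = 0 with a = 1.418, b = 0.069, c = 1.
Discriminant D = b^2 - 4ac = (0.069)^2 - 4*(1.418)*1 = 0.004761 - (5.672) = -5.667239.
D < 0, so the roots are the complex-conjugate pair z = (-b +/- i sqrt(-D)) / (2a) = -0.0243 +/- 0.8394i.
For a conjugate pair |z|^2 = z * conj(z) = (product of roots) = c/a = 1/(1.418) = 0.705219, so |z| = sqrt(0.705219) = 0.8398 for both roots.
Moduli of all roots: 0.8398, 0.8398.
All moduli strictly greater than 1? No.
Verdict: Not stationary.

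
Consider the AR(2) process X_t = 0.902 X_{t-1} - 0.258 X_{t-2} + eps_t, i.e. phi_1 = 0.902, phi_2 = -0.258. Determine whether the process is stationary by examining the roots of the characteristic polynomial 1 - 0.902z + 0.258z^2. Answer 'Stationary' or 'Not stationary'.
\text{Stationary}

The AR(p) characteristic polynomial is P(z) = 1 - 0.902z + 0.258z^2.
Stationarity requires all roots to lie outside the unit circle, i.e. |z| > 1 for every root.
Set 1 + (-0.902) z + (0.258) z^2 = 0, i.e. a z^2 + b z + c = 0 with a = 0.258, b = -0.902, c = 1.
Discriminant D = b^2 - 4ac = (-0.902)^2 - 4*(0.258)*1 = 0.813604 - (1.032) = -0.218396.
D < 0, so the roots are the complex-conjugate pair z = (-b +/- i sqrt(-D)) / (2a) = 1.7481 +/- 0.9057i.
For a conjugate pair |z|^2 = z * conj(z) = (product of roots) = c/a = 1/(0.258) = 3.875969, so |z| = sqrt(3.875969) = 1.9687 for both roots.
Moduli of all roots: 1.9687, 1.9687.
All moduli strictly greater than 1? Yes.
Verdict: Stationary.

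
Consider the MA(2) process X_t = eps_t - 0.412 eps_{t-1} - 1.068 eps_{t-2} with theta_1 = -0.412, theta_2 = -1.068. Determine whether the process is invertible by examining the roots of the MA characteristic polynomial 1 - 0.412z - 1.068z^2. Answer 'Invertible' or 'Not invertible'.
\text{Not invertible}

The MA(q) characteristic polynomial is P(z) = 1 - 0.412z - 1.068z^2.
Invertibility requires all roots to lie outside the unit circle, i.e. |z| > 1 for every root.
Set 1 + (-0.412) z + (-1.068) z^2 = 0, i.e. a z^2 + b z + c = 0 with a = -1.068, b = -0.412, c = 1.
Discriminant D = b^2 - 4ac = (-0.412)^2 - 4*(-1.068)*1 = 0.169744 - (-4.272) = 4.441744.
D >= 0, so the roots are real: z = (-b +/- sqrt(D)) / (2a) = (0.412 +/- 2.107545) / (-2.136).
  z_1 = (0.412 + 2.107545) / (-2.136) = -1.1796,   |z_1| = 1.1796.
  z_2 = (0.412 - 2.107545) / (-2.136) = 0.7938,   |z_2| = 0.7938.
Moduli of all roots: 1.1796, 0.7938.
All moduli strictly greater than 1? No.
Verdict: Not invertible.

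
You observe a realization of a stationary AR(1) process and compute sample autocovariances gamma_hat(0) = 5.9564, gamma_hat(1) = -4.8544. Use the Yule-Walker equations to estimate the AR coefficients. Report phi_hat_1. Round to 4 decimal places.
\hat\phi_{1} = -0.8150

The Yule-Walker equations for an AR(p) process read, in matrix form,
  Gamma_p phi = r_p,   with   (Gamma_p)_{ij} = gamma(|i - j|),
                       (r_p)_i = gamma(i),   i,j = 1..p.
Substitute the sample gammas (Toeplitz matrix and right-hand side of size 1):
  Gamma_p = [[5.9564]]
  r_p     = [-4.8544]
With p = 1 this is the single equation gamma(0) phi_1 = gamma(1):
  phi_hat_1 = gamma(1) / gamma(0) = -4.8544 / 5.9564 = -0.8150.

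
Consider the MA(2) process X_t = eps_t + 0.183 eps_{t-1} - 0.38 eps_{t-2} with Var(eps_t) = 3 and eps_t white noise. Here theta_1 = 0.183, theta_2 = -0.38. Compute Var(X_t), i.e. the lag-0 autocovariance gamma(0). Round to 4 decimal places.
\gamma(0) = 3.5337

For an MA(q) process X_t = eps_t + sum_i theta_i eps_{t-i} with
Var(eps_t) = sigma^2, the variance is
  gamma(0) = sigma^2 * (1 + sum_i theta_i^2).
  sum_i theta_i^2 = (0.183)^2 + (-0.38)^2 = 0.033489 + 0.1444 = 0.177889.
  gamma(0) = 3 * (1 + 0.177889) = 3 * 1.177889 = 3.533667, which rounds to 3.5337.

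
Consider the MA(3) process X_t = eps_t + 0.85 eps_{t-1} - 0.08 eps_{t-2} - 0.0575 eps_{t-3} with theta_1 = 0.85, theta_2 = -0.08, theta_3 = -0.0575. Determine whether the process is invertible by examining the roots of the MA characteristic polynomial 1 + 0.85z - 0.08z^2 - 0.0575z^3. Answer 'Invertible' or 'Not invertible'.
\text{Invertible}

The MA(q) characteristic polynomial is P(z) = 1 + 0.85z - 0.08z^2 - 0.0575z^3.
Invertibility requires all roots to lie outside the unit circle, i.e. |z| > 1 for every root.
Degree 3: look for a simple real root z0 first, then factor out (1 - z/z0) and solve the remaining quadratic.
Testing z0 = -4: P(-4) = 1 + (0.85)(-4) + (-0.08)(-4)^2 + (-0.0575)(-4)^3
  = 1 + (-3.4) + (-1.28) + (3.68) = 0.  So z_0 = -4 is a root, |z_0| = 4.
Divide out the factor (1 + 0.25 z) = (1 - z/z0) (since 1/z0 = -0.25):
  P(z) = (1 + 0.25 z)(1 + (0.6) z + (-0.23) z^2)
  [check: z-coef 0.6 - (-0.25) = 0.85; z^2-coef -0.23 - (-0.25)(0.6) = -0.08; z^3-coef -(-0.25)(-0.23) = -0.0575.]
Remaining roots from the quadratic factor 1 + (0.6) z + (-0.23) z^2:
  Set 1 + (0.6) z + (-0.23) z^2 = 0, i.e. a z^2 + b z + c = 0 with a = -0.23, b = 0.6, c = 1.
  Discriminant D = b^2 - 4ac = (0.6)^2 - 4*(-0.23)*1 = 0.36 - (-0.92) = 1.28.
  D >= 0, so the roots are real: z = (-b +/- sqrt(D)) / (2a) = (-0.6 +/- 1.131371) / (-0.46).
    z_1 = (-0.6 + 1.131371) / (-0.46) = -1.1552,   |z_1| = 1.1552.
    z_2 = (-0.6 - 1.131371) / (-0.46) = 3.7638,   |z_2| = 3.7638.
Moduli of all roots: 4.0000, 1.1552, 3.7638.
All moduli strictly greater than 1? Yes.
Verdict: Invertible.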